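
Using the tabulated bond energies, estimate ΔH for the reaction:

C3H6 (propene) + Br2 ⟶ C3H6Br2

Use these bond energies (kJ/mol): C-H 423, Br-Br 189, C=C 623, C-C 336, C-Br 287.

ΔH ≈ −98 kJ

Bonds broken (reactants):
  Br-Br: 1 × 189 = 189
  C-C: 1 × 336 = 336
  C-H: 6 × 423 = 2538
  C=C: 1 × 623 = 623
  Σ(broken) = 3686 kJ
Bonds formed (products):
  C-Br: 2 × 287 = 574
  C-C: 2 × 336 = 672
  C-H: 6 × 423 = 2538
  Σ(formed) = 3784 kJ
ΔH = Σ(broken) − Σ(formed) = 3686 − 3784 = −98 kJ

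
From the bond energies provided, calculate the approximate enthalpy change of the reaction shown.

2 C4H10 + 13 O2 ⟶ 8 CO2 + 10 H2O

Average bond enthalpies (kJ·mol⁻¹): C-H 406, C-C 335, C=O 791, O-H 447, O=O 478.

ΔH ≈ −5252 kJ

Bonds broken (reactants):
  C-C: 6 × 335 = 2010
  C-H: 20 × 406 = 8120
  O=O: 13 × 478 = 6214
  Σ(broken) = 16344 kJ
Bonds formed (products):
  C=O: 16 × 791 = 12656
  O-H: 20 × 447 = 8940
  Σ(formed) = 21596 kJ
ΔH = Σ(broken) − Σ(formed) = 16344 − 21596 = −5252 kJ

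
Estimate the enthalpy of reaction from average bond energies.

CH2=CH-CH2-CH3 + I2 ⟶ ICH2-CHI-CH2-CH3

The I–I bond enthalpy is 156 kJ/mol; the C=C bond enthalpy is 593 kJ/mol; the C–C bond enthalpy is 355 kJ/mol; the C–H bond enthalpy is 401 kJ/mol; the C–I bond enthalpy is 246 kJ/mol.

ΔH ≈ −98 kJ

Bonds broken (reactants):
  C–C: 2 × 355 = 710
  C–H: 8 × 401 = 3208
  C=C: 1 × 593 = 593
  I–I: 1 × 156 = 156
  Σ(broken) = 4667 kJ
Bonds formed (products):
  C–C: 3 × 355 = 1065
  C–H: 8 × 401 = 3208
  C–I: 2 × 246 = 492
  Σ(formed) = 4765 kJ
ΔH = Σ(broken) − Σ(formed) = 4667 − 4765 = −98 kJ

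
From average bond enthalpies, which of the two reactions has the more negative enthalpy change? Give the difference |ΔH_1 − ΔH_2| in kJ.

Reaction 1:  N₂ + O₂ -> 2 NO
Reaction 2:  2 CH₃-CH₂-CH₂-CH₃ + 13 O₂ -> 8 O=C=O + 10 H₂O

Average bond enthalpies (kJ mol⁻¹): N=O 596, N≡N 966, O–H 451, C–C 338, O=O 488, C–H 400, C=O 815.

Reaction 1:
  Bonds broken (reactants):
    N≡N: 1 × 966 = 966
    O=O: 1 × 488 = 488
    Σ(broken) = 1454 kJ
  Bonds formed (products):
    N=O: 2 × 596 = 1192
    Σ(formed) = 1192 kJ
  ΔH_1 = 1454 − 1192 = +262 kJ
Reaction 2:
  Bonds broken (reactants):
    C–C: 6 × 338 = 2028
    C–H: 20 × 400 = 8000
    O=O: 13 × 488 = 6344
    Σ(broken) = 16372 kJ
  Bonds formed (products):
    C=O: 16 × 815 = 13040
    O–H: 20 × 451 = 9020
    Σ(formed) = 22060 kJ
  ΔH_2 = 16372 − 22060 = −5688 kJ
ΔH_1 − ΔH_2 = +5950 kJ, so reaction 2 has the more negative ΔH; |ΔH_1 − ΔH_2| = 5950 kJ.

Reaction 2, by 5950 kJ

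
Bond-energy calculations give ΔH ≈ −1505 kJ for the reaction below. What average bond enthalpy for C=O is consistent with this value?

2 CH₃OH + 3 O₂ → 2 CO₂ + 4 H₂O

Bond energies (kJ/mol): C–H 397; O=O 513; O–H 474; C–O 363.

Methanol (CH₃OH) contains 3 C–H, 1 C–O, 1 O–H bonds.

Let D be the C=O bond energy.
Σ(broken) = 6×397 + 2×363 + 2×474 + 3×513 = 5595
Σ(formed) = 4×D + 8×474 = 3792 + 4D
ΔH = Σ(broken) − Σ(formed) = (5595) − (3792 + 4D) = +1803 − 4D
Setting this equal to −1505 kJ gives 4D = 3308, so D = 827 kJ/mol.

D(C=O) ≈ 827 kJ/mol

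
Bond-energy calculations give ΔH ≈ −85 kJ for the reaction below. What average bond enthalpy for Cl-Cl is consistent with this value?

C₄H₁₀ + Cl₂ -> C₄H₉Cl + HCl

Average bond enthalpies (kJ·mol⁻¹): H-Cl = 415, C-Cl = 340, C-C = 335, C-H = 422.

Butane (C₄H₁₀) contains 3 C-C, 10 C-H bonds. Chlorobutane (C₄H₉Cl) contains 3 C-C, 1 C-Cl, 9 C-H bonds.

Let D be the Cl-Cl bond energy.
Σ(broken) = 3×335 + 10×422 + 1×D = 5225 + D
Σ(formed) = 3×335 + 1×340 + 9×422 + 1×415 = 5558
ΔH = Σ(broken) − Σ(formed) = (5225 + D) − (5558) = −333 + D
Setting this equal to −85 kJ gives D = 248 kJ/mol.

D(Cl-Cl) ≈ 248 kJ/mol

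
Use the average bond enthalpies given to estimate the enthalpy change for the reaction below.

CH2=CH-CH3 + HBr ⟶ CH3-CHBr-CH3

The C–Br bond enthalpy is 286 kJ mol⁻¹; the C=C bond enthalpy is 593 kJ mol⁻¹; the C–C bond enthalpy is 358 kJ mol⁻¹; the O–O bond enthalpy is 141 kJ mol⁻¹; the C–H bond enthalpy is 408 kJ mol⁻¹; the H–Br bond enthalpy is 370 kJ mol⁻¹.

ΔH ≈ −89 kJ

Bonds broken (reactants):
  C–C: 1 × 358 = 358
  C–H: 6 × 408 = 2448
  C=C: 1 × 593 = 593
  H–Br: 1 × 370 = 370
  Σ(broken) = 3769 kJ
Bonds formed (products):
  C–Br: 1 × 286 = 286
  C–C: 2 × 358 = 716
  C–H: 7 × 408 = 2856
  Σ(formed) = 3858 kJ
ΔH = Σ(broken) − Σ(formed) = 3769 − 3858 = −89 kJ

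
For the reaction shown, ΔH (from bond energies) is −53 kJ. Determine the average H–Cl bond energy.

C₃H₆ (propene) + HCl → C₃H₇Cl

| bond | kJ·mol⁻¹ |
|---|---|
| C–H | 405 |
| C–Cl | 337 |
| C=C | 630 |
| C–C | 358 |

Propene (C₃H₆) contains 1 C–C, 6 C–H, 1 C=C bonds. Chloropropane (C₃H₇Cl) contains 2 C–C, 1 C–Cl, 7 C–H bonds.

D(H–Cl) ≈ 417 kJ/mol

Let D be the H–Cl bond energy.
Σ(broken) = 1×358 + 6×405 + 1×630 + 1×D = 3418 + D
Σ(formed) = 2×358 + 1×337 + 7×405 = 3888
ΔH = Σ(broken) − Σ(formed) = (3418 + D) − (3888) = −470 + D
Setting this equal to −53 kJ gives D = 417 kJ/mol.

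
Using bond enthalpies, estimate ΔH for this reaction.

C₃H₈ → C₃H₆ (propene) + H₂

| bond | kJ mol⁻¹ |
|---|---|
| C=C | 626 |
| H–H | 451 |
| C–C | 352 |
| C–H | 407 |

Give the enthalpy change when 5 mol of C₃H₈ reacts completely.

ΔH = +445 kJ

Bonds broken (reactants):
  C–C: 2 × 352 = 704
  C–H: 8 × 407 = 3256
  Σ(broken) = 3960 kJ
Bonds formed (products):
  C–C: 1 × 352 = 352
  C–H: 6 × 407 = 2442
  C=C: 1 × 626 = 626
  H–H: 1 × 451 = 451
  Σ(formed) = 3871 kJ
ΔH = Σ(broken) − Σ(formed) = 3960 − 3871 = +89 kJ
For 5× the reaction as written: 5 × (+89) = +445 kJ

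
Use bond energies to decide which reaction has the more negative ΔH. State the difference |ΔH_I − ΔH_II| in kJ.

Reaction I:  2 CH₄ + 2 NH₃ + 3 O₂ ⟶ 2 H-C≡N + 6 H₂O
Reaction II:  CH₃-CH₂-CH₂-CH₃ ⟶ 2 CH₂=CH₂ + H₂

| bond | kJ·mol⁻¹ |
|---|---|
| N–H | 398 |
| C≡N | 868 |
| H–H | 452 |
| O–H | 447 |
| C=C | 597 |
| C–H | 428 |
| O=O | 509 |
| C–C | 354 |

Reaction I:
  Bonds broken (reactants):
    C–H: 8 × 428 = 3424
    N–H: 6 × 398 = 2388
    O=O: 3 × 509 = 1527
    Σ(broken) = 7339 kJ
  Bonds formed (products):
    C≡N: 2 × 868 = 1736
    C–H: 2 × 428 = 856
    O–H: 12 × 447 = 5364
    Σ(formed) = 7956 kJ
  ΔH_I = 7339 − 7956 = −617 kJ
Reaction II:
  Bonds broken (reactants):
    C–C: 3 × 354 = 1062
    C–H: 10 × 428 = 4280
    Σ(broken) = 5342 kJ
  Bonds formed (products):
    C–H: 8 × 428 = 3424
    C=C: 2 × 597 = 1194
    H–H: 1 × 452 = 452
    Σ(formed) = 5070 kJ
  ΔH_II = 5342 − 5070 = +272 kJ
ΔH_I − ΔH_II = −889 kJ, so reaction I has the more negative ΔH; |ΔH_I − ΔH_II| = 889 kJ.

Reaction I, by 889 kJ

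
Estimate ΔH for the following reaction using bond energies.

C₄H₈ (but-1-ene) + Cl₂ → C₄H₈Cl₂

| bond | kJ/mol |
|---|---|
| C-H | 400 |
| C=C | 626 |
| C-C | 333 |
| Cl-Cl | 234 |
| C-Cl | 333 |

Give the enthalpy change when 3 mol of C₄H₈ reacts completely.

Bonds broken (reactants):
  C-C: 2 × 333 = 666
  C-H: 8 × 400 = 3200
  C=C: 1 × 626 = 626
  Cl-Cl: 1 × 234 = 234
  Σ(broken) = 4726 kJ
Bonds formed (products):
  C-C: 3 × 333 = 999
  C-Cl: 2 × 333 = 666
  C-H: 8 × 400 = 3200
  Σ(formed) = 4865 kJ
ΔH = Σ(broken) − Σ(formed) = 4726 − 4865 = −139 kJ
For 3× the reaction as written: 3 × (−139) = −417 kJ

ΔH = −417 kJ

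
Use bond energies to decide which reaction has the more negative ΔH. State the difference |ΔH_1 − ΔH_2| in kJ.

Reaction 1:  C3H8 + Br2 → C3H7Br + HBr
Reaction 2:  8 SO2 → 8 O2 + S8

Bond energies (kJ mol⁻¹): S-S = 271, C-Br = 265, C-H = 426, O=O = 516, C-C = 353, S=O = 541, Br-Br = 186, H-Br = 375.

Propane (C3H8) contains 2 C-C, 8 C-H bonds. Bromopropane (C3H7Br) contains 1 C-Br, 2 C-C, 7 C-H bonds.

Reaction 1:
  Bonds broken (reactants):
    Br-Br: 1 × 186 = 186
    C-C: 2 × 353 = 706
    C-H: 8 × 426 = 3408
    Σ(broken) = 4300 kJ
  Bonds formed (products):
    C-Br: 1 × 265 = 265
    C-C: 2 × 353 = 706
    C-H: 7 × 426 = 2982
    H-Br: 1 × 375 = 375
    Σ(formed) = 4328 kJ
  ΔH_1 = 4300 − 4328 = −28 kJ
Reaction 2:
  Bonds broken (reactants):
    S=O: 16 × 541 = 8656
    Σ(broken) = 8656 kJ
  Bonds formed (products):
    O=O: 8 × 516 = 4128
    S-S: 8 × 271 = 2168
    Σ(formed) = 6296 kJ
  ΔH_2 = 8656 − 6296 = +2360 kJ
ΔH_1 − ΔH_2 = −2388 kJ, so reaction 1 has the more negative ΔH; |ΔH_1 − ΔH_2| = 2388 kJ.

Reaction 1, by 2388 kJ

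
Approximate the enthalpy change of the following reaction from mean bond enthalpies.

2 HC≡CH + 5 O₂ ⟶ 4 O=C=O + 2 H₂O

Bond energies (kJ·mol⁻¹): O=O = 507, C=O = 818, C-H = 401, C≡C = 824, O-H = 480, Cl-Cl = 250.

Bonds broken (reactants):
  C≡C: 2 × 824 = 1648
  C-H: 4 × 401 = 1604
  O=O: 5 × 507 = 2535
  Σ(broken) = 5787 kJ
Bonds formed (products):
  C=O: 8 × 818 = 6544
  O-H: 4 × 480 = 1920
  Σ(formed) = 8464 kJ
ΔH = Σ(broken) − Σ(formed) = 5787 − 8464 = −2677 kJ

ΔH ≈ −2677 kJ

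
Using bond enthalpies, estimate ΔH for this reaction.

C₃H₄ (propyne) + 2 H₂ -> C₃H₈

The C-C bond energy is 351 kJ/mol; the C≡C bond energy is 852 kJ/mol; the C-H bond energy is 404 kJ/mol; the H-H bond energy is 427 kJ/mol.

Bonds broken (reactants):
  C≡C: 1 × 852 = 852
  C-C: 1 × 351 = 351
  C-H: 4 × 404 = 1616
  H-H: 2 × 427 = 854
  Σ(broken) = 3673 kJ
Bonds formed (products):
  C-C: 2 × 351 = 702
  C-H: 8 × 404 = 3232
  Σ(formed) = 3934 kJ
ΔH = Σ(broken) − Σ(formed) = 3673 − 3934 = −261 kJ

ΔH ≈ −261 kJ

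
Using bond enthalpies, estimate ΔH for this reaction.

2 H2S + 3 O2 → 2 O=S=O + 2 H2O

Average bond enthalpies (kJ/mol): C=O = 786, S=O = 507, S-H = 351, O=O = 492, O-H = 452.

Bonds broken (reactants):
  O=O: 3 × 492 = 1476
  S-H: 4 × 351 = 1404
  Σ(broken) = 2880 kJ
Bonds formed (products):
  O-H: 4 × 452 = 1808
  S=O: 4 × 507 = 2028
  Σ(formed) = 3836 kJ
ΔH = Σ(broken) − Σ(formed) = 2880 − 3836 = −956 kJ

ΔH ≈ −956 kJ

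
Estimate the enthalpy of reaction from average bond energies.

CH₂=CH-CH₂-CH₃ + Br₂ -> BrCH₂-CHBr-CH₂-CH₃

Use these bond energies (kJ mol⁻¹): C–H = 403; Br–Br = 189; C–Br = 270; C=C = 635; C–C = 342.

Bonds broken (reactants):
  Br–Br: 1 × 189 = 189
  C–C: 2 × 342 = 684
  C–H: 8 × 403 = 3224
  C=C: 1 × 635 = 635
  Σ(broken) = 4732 kJ
Bonds formed (products):
  C–Br: 2 × 270 = 540
  C–C: 3 × 342 = 1026
  C–H: 8 × 403 = 3224
  Σ(formed) = 4790 kJ
ΔH = Σ(broken) − Σ(formed) = 4732 − 4790 = −58 kJ

ΔH ≈ −58 kJ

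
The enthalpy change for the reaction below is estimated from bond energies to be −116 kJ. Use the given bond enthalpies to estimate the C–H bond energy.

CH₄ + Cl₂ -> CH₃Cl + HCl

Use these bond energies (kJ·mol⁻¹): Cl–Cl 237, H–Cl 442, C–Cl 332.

Let D be the C–H bond energy.
Σ(broken) = 4×D + 1×237 = 237 + 4D
Σ(formed) = 1×332 + 3×D + 1×442 = 774 + 3D
ΔH = Σ(broken) − Σ(formed) = (237 + 4D) − (774 + 3D) = −537 + D
Setting this equal to −116 kJ gives D = 421 kJ/mol.

D(C–H) ≈ 421 kJ/mol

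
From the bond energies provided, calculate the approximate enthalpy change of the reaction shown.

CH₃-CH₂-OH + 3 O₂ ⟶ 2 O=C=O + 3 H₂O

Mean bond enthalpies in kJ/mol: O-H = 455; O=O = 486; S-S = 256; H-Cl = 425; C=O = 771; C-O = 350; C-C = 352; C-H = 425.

Bonds broken (reactants):
  C-C: 1 × 352 = 352
  C-H: 5 × 425 = 2125
  C-O: 1 × 350 = 350
  O-H: 1 × 455 = 455
  O=O: 3 × 486 = 1458
  Σ(broken) = 4740 kJ
Bonds formed (products):
  C=O: 4 × 771 = 3084
  O-H: 6 × 455 = 2730
  Σ(formed) = 5814 kJ
ΔH = Σ(broken) − Σ(formed) = 4740 − 5814 = −1074 kJ

ΔH ≈ −1074 kJ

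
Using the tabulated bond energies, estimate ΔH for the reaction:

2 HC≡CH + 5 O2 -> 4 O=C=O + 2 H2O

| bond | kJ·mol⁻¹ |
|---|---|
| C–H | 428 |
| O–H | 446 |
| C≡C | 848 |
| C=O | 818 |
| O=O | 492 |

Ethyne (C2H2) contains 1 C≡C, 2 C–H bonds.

Bonds broken (reactants):
  C≡C: 2 × 848 = 1696
  C–H: 4 × 428 = 1712
  O=O: 5 × 492 = 2460
  Σ(broken) = 5868 kJ
Bonds formed (products):
  C=O: 8 × 818 = 6544
  O–H: 4 × 446 = 1784
  Σ(formed) = 8328 kJ
ΔH = Σ(broken) − Σ(formed) = 5868 − 8328 = −2460 kJ

ΔH ≈ −2460 kJ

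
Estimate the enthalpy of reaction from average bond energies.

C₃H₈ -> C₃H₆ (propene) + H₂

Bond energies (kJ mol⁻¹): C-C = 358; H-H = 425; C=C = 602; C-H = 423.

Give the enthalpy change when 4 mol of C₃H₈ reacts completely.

Bonds broken (reactants):
  C-C: 2 × 358 = 716
  C-H: 8 × 423 = 3384
  Σ(broken) = 4100 kJ
Bonds formed (products):
  C-C: 1 × 358 = 358
  C-H: 6 × 423 = 2538
  C=C: 1 × 602 = 602
  H-H: 1 × 425 = 425
  Σ(formed) = 3923 kJ
ΔH = Σ(broken) − Σ(formed) = 4100 − 3923 = +177 kJ
For 4× the reaction as written: 4 × (+177) = +708 kJ

ΔH = +708 kJ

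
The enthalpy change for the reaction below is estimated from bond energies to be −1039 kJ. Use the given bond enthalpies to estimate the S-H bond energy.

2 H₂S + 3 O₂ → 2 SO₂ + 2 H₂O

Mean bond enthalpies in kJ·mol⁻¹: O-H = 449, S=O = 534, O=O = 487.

Let D be the S-H bond energy.
Σ(broken) = 3×487 + 4×D = 1461 + 4D
Σ(formed) = 4×449 + 4×534 = 3932
ΔH = Σ(broken) − Σ(formed) = (1461 + 4D) − (3932) = −2471 + 4D
Setting this equal to −1039 kJ gives 4D = 1432, so D = 358 kJ/mol.

D(S-H) ≈ 358 kJ/mol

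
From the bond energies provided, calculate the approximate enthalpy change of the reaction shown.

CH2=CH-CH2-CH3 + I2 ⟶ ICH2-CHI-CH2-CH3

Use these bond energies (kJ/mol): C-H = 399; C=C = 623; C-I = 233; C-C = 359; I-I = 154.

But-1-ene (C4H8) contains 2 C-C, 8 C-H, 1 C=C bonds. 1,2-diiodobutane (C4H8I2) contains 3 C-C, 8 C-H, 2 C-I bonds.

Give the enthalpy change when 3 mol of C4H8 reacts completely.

Bonds broken (reactants):
  C-C: 2 × 359 = 718
  C-H: 8 × 399 = 3192
  C=C: 1 × 623 = 623
  I-I: 1 × 154 = 154
  Σ(broken) = 4687 kJ
Bonds formed (products):
  C-C: 3 × 359 = 1077
  C-H: 8 × 399 = 3192
  C-I: 2 × 233 = 466
  Σ(formed) = 4735 kJ
ΔH = Σ(broken) − Σ(formed) = 4687 − 4735 = −48 kJ
For 3× the reaction as written: 3 × (−48) = −144 kJ

ΔH = −144 kJ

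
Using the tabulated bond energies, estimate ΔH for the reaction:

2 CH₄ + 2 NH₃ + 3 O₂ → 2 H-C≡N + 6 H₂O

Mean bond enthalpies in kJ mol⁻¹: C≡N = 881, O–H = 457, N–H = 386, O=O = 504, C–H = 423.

Bonds broken (reactants):
  C–H: 8 × 423 = 3384
  N–H: 6 × 386 = 2316
  O=O: 3 × 504 = 1512
  Σ(broken) = 7212 kJ
Bonds formed (products):
  C≡N: 2 × 881 = 1762
  C–H: 2 × 423 = 846
  O–H: 12 × 457 = 5484
  Σ(formed) = 8092 kJ
ΔH = Σ(broken) − Σ(formed) = 7212 − 8092 = −880 kJ

ΔH ≈ −880 kJ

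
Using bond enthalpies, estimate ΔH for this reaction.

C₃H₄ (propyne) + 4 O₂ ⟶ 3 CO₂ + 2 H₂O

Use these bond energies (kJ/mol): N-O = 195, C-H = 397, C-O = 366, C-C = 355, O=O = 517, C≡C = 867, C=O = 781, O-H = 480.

Bonds broken (reactants):
  C≡C: 1 × 867 = 867
  C-C: 1 × 355 = 355
  C-H: 4 × 397 = 1588
  O=O: 4 × 517 = 2068
  Σ(broken) = 4878 kJ
Bonds formed (products):
  C=O: 6 × 781 = 4686
  O-H: 4 × 480 = 1920
  Σ(formed) = 6606 kJ
ΔH = Σ(broken) − Σ(formed) = 4878 − 6606 = −1728 kJ

ΔH ≈ −1728 kJ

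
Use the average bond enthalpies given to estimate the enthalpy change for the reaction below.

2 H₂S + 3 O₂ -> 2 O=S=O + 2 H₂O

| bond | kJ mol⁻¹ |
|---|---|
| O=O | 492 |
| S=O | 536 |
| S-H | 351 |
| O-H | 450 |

Bonds broken (reactants):
  O=O: 3 × 492 = 1476
  S-H: 4 × 351 = 1404
  Σ(broken) = 2880 kJ
Bonds formed (products):
  O-H: 4 × 450 = 1800
  S=O: 4 × 536 = 2144
  Σ(formed) = 3944 kJ
ΔH = Σ(broken) − Σ(formed) = 2880 − 3944 = −1064 kJ

ΔH ≈ −1064 kJ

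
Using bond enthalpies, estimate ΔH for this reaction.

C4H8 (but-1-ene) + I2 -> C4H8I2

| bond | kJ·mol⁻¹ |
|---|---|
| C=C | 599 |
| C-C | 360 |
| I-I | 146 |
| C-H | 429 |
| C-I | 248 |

ΔH ≈ −111 kJ

Bonds broken (reactants):
  C-C: 2 × 360 = 720
  C-H: 8 × 429 = 3432
  C=C: 1 × 599 = 599
  I-I: 1 × 146 = 146
  Σ(broken) = 4897 kJ
Bonds formed (products):
  C-C: 3 × 360 = 1080
  C-H: 8 × 429 = 3432
  C-I: 2 × 248 = 496
  Σ(formed) = 5008 kJ
ΔH = Σ(broken) − Σ(formed) = 4897 − 5008 = −111 kJ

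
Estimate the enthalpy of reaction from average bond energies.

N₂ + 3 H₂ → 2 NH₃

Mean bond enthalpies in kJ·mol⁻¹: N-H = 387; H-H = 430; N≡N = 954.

ΔH ≈ −78 kJ

Bonds broken (reactants):
  H-H: 3 × 430 = 1290
  N≡N: 1 × 954 = 954
  Σ(broken) = 2244 kJ
Bonds formed (products):
  N-H: 6 × 387 = 2322
  Σ(formed) = 2322 kJ
ΔH = Σ(broken) − Σ(formed) = 2244 − 2322 = −78 kJ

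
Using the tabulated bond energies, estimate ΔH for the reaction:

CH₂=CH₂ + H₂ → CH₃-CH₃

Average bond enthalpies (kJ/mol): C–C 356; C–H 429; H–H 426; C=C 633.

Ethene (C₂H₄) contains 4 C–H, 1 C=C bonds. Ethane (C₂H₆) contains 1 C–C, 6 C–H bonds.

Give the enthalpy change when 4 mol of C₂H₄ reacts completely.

Bonds broken (reactants):
  C–H: 4 × 429 = 1716
  C=C: 1 × 633 = 633
  H–H: 1 × 426 = 426
  Σ(broken) = 2775 kJ
Bonds formed (products):
  C–C: 1 × 356 = 356
  C–H: 6 × 429 = 2574
  Σ(formed) = 2930 kJ
ΔH = Σ(broken) − Σ(formed) = 2775 − 2930 = −155 kJ
For 4× the reaction as written: 4 × (−155) = −620 kJ

ΔH = −620 kJ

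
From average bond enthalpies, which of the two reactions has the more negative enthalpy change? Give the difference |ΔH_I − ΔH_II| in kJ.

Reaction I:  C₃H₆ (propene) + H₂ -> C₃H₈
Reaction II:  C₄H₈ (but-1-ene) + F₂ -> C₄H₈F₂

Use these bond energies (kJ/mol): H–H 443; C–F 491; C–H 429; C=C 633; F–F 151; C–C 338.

Reaction II, by 416 kJ

Reaction I:
  Bonds broken (reactants):
    C–C: 1 × 338 = 338
    C–H: 6 × 429 = 2574
    C=C: 1 × 633 = 633
    H–H: 1 × 443 = 443
    Σ(broken) = 3988 kJ
  Bonds formed (products):
    C–C: 2 × 338 = 676
    C–H: 8 × 429 = 3432
    Σ(formed) = 4108 kJ
  ΔH_I = 3988 − 4108 = −120 kJ
Reaction II:
  Bonds broken (reactants):
    C–C: 2 × 338 = 676
    C–H: 8 × 429 = 3432
    C=C: 1 × 633 = 633
    F–F: 1 × 151 = 151
    Σ(broken) = 4892 kJ
  Bonds formed (products):
    C–C: 3 × 338 = 1014
    C–F: 2 × 491 = 982
    C–H: 8 × 429 = 3432
    Σ(formed) = 5428 kJ
  ΔH_II = 4892 − 5428 = −536 kJ
ΔH_I − ΔH_II = +416 kJ, so reaction II has the more negative ΔH; |ΔH_I − ΔH_II| = 416 kJ.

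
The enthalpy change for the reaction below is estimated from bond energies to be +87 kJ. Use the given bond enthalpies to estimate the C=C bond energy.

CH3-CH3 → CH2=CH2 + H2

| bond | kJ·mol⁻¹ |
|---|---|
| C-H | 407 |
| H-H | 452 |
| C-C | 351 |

Let D be the C=C bond energy.
Σ(broken) = 1×351 + 6×407 = 2793
Σ(formed) = 4×407 + 1×D + 1×452 = 2080 + D
ΔH = Σ(broken) − Σ(formed) = (2793) − (2080 + D) = +713 − D
Setting this equal to +87 kJ gives D = 626 kJ/mol.

D(C=C) ≈ 626 kJ/mol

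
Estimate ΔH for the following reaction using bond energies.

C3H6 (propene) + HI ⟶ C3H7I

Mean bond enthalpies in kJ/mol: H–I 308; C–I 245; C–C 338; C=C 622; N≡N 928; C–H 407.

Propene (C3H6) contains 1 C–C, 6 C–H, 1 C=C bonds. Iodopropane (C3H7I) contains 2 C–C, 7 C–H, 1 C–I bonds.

ΔH ≈ −60 kJ

Bonds broken (reactants):
  C–C: 1 × 338 = 338
  C–H: 6 × 407 = 2442
  C=C: 1 × 622 = 622
  H–I: 1 × 308 = 308
  Σ(broken) = 3710 kJ
Bonds formed (products):
  C–C: 2 × 338 = 676
  C–H: 7 × 407 = 2849
  C–I: 1 × 245 = 245
  Σ(formed) = 3770 kJ
ΔH = Σ(broken) − Σ(formed) = 3710 − 3770 = −60 kJ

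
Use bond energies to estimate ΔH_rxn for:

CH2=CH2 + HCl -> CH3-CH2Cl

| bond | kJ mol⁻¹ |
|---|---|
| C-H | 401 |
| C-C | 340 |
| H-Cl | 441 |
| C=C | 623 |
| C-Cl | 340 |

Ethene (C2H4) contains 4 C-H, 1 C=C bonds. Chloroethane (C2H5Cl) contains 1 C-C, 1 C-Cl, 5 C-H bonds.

Bonds broken (reactants):
  C-H: 4 × 401 = 1604
  C=C: 1 × 623 = 623
  H-Cl: 1 × 441 = 441
  Σ(broken) = 2668 kJ
Bonds formed (products):
  C-C: 1 × 340 = 340
  C-Cl: 1 × 340 = 340
  C-H: 5 × 401 = 2005
  Σ(formed) = 2685 kJ
ΔH = Σ(broken) − Σ(formed) = 2668 − 2685 = −17 kJ

ΔH ≈ −17 kJ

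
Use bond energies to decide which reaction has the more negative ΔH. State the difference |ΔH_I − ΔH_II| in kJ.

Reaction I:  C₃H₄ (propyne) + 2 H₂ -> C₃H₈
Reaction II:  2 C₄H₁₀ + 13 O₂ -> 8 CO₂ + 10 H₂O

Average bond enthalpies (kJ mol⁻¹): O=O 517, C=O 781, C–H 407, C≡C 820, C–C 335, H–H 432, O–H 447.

Reaction I:
  Bonds broken (reactants):
    C≡C: 1 × 820 = 820
    C–C: 1 × 335 = 335
    C–H: 4 × 407 = 1628
    H–H: 2 × 432 = 864
    Σ(broken) = 3647 kJ
  Bonds formed (products):
    C–C: 2 × 335 = 670
    C–H: 8 × 407 = 3256
    Σ(formed) = 3926 kJ
  ΔH_I = 3647 − 3926 = −279 kJ
Reaction II:
  Bonds broken (reactants):
    C–C: 6 × 335 = 2010
    C–H: 20 × 407 = 8140
    O=O: 13 × 517 = 6721
    Σ(broken) = 16871 kJ
  Bonds formed (products):
    C=O: 16 × 781 = 12496
    O–H: 20 × 447 = 8940
    Σ(formed) = 21436 kJ
  ΔH_II = 16871 − 21436 = −4565 kJ
ΔH_I − ΔH_II = +4286 kJ, so reaction II has the more negative ΔH; |ΔH_I − ΔH_II| = 4286 kJ.

Reaction II, by 4286 kJ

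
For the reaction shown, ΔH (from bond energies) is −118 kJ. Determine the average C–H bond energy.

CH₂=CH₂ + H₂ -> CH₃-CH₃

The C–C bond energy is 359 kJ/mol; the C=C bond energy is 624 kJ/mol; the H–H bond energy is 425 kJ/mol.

D(C–H) ≈ 404 kJ/mol

Let D be the C–H bond energy.
Σ(broken) = 4×D + 1×624 + 1×425 = 1049 + 4D
Σ(formed) = 1×359 + 6×D = 359 + 6D
ΔH = Σ(broken) − Σ(formed) = (1049 + 4D) − (359 + 6D) = +690 − 2D
Setting this equal to −118 kJ gives 2D = 808, so D = 404 kJ/mol.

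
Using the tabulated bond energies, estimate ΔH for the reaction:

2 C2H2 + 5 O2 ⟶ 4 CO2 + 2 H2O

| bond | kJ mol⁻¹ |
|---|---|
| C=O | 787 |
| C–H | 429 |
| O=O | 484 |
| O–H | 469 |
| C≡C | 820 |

Bonds broken (reactants):
  C≡C: 2 × 820 = 1640
  C–H: 4 × 429 = 1716
  O=O: 5 × 484 = 2420
  Σ(broken) = 5776 kJ
Bonds formed (products):
  C=O: 8 × 787 = 6296
  O–H: 4 × 469 = 1876
  Σ(formed) = 8172 kJ
ΔH = Σ(broken) − Σ(formed) = 5776 − 8172 = −2396 kJ

ΔH ≈ −2396 kJ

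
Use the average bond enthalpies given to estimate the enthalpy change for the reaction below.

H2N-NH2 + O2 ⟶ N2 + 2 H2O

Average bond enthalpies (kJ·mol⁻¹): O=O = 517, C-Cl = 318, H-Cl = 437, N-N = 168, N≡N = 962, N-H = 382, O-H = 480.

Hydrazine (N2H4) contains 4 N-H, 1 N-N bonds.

Bonds broken (reactants):
  N-H: 4 × 382 = 1528
  N-N: 1 × 168 = 168
  O=O: 1 × 517 = 517
  Σ(broken) = 2213 kJ
Bonds formed (products):
  N≡N: 1 × 962 = 962
  O-H: 4 × 480 = 1920
  Σ(formed) = 2882 kJ
ΔH = Σ(broken) − Σ(formed) = 2213 − 2882 = −669 kJ

ΔH ≈ −669 kJ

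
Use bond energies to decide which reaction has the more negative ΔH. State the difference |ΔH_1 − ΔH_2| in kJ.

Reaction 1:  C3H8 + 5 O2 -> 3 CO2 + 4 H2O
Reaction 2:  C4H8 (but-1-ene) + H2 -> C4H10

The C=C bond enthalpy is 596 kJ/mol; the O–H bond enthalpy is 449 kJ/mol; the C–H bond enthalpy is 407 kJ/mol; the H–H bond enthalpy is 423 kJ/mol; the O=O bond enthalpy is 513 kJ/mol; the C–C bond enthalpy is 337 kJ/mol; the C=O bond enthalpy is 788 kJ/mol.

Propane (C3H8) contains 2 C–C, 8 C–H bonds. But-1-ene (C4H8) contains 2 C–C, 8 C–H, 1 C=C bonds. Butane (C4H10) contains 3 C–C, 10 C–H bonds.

Reaction 1, by 1693 kJ

Reaction 1:
  Bonds broken (reactants):
    C–C: 2 × 337 = 674
    C–H: 8 × 407 = 3256
    O=O: 5 × 513 = 2565
    Σ(broken) = 6495 kJ
  Bonds formed (products):
    C=O: 6 × 788 = 4728
    O–H: 8 × 449 = 3592
    Σ(formed) = 8320 kJ
  ΔH_1 = 6495 − 8320 = −1825 kJ
Reaction 2:
  Bonds broken (reactants):
    C–C: 2 × 337 = 674
    C–H: 8 × 407 = 3256
    C=C: 1 × 596 = 596
    H–H: 1 × 423 = 423
    Σ(broken) = 4949 kJ
  Bonds formed (products):
    C–C: 3 × 337 = 1011
    C–H: 10 × 407 = 4070
    Σ(formed) = 5081 kJ
  ΔH_2 = 4949 − 5081 = −132 kJ
ΔH_1 − ΔH_2 = −1693 kJ, so reaction 1 has the more negative ΔH; |ΔH_1 − ΔH_2| = 1693 kJ.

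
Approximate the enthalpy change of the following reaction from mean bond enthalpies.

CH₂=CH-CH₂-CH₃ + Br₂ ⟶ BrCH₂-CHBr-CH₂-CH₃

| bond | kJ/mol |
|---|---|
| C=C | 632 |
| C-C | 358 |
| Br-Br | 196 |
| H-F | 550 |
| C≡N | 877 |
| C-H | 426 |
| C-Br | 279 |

ΔH ≈ −88 kJ

Bonds broken (reactants):
  Br-Br: 1 × 196 = 196
  C-C: 2 × 358 = 716
  C-H: 8 × 426 = 3408
  C=C: 1 × 632 = 632
  Σ(broken) = 4952 kJ
Bonds formed (products):
  C-Br: 2 × 279 = 558
  C-C: 3 × 358 = 1074
  C-H: 8 × 426 = 3408
  Σ(formed) = 5040 kJ
ΔH = Σ(broken) − Σ(formed) = 4952 − 5040 = −88 kJ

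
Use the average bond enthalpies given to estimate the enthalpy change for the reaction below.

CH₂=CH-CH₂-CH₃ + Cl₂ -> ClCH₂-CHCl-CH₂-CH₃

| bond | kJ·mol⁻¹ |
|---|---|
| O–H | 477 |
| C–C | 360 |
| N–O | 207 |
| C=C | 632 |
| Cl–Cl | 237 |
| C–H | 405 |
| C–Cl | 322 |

ΔH ≈ −135 kJ

Bonds broken (reactants):
  C–C: 2 × 360 = 720
  C–H: 8 × 405 = 3240
  C=C: 1 × 632 = 632
  Cl–Cl: 1 × 237 = 237
  Σ(broken) = 4829 kJ
Bonds formed (products):
  C–C: 3 × 360 = 1080
  C–Cl: 2 × 322 = 644
  C–H: 8 × 405 = 3240
  Σ(formed) = 4964 kJ
ΔH = Σ(broken) − Σ(formed) = 4829 − 4964 = −135 kJ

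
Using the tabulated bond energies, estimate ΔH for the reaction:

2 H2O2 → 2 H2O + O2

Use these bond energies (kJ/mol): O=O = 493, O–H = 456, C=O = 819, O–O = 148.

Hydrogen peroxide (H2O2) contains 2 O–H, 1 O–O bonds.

Bonds broken (reactants):
  O–H: 4 × 456 = 1824
  O–O: 2 × 148 = 296
  Σ(broken) = 2120 kJ
Bonds formed (products):
  O–H: 4 × 456 = 1824
  O=O: 1 × 493 = 493
  Σ(formed) = 2317 kJ
ΔH = Σ(broken) − Σ(formed) = 2120 − 2317 = −197 kJ

ΔH ≈ −197 kJ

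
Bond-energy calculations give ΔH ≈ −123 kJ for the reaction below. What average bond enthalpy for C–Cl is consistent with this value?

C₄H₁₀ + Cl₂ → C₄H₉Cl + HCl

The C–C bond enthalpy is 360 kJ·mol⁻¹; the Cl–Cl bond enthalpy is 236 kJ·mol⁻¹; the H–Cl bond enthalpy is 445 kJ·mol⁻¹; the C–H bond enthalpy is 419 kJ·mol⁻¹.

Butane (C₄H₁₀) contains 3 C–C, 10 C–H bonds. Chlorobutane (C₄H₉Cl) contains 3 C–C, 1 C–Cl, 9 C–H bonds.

Let D be the C–Cl bond energy.
Σ(broken) = 3×360 + 10×419 + 1×236 = 5506
Σ(formed) = 3×360 + 1×D + 9×419 + 1×445 = 5296 + D
ΔH = Σ(broken) − Σ(formed) = (5506) − (5296 + D) = +210 − D
Setting this equal to −123 kJ gives D = 333 kJ/mol.

D(C–Cl) ≈ 333 kJ/mol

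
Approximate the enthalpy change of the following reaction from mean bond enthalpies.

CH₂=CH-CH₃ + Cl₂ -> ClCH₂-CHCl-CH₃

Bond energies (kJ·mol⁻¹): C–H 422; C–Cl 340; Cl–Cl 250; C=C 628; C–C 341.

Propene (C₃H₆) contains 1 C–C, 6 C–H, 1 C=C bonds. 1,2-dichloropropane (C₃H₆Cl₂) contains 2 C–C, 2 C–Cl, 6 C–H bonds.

Bonds broken (reactants):
  C–C: 1 × 341 = 341
  C–H: 6 × 422 = 2532
  C=C: 1 × 628 = 628
  Cl–Cl: 1 × 250 = 250
  Σ(broken) = 3751 kJ
Bonds formed (products):
  C–C: 2 × 341 = 682
  C–Cl: 2 × 340 = 680
  C–H: 6 × 422 = 2532
  Σ(formed) = 3894 kJ
ΔH = Σ(broken) − Σ(formed) = 3751 − 3894 = −143 kJ

ΔH ≈ −143 kJ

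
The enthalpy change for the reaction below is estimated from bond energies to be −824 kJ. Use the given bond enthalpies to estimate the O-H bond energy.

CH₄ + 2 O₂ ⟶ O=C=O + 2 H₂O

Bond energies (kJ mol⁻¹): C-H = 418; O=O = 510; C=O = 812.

Let D be the O-H bond energy.
Σ(broken) = 4×418 + 2×510 = 2692
Σ(formed) = 2×812 + 4×D = 1624 + 4D
ΔH = Σ(broken) − Σ(formed) = (2692) − (1624 + 4D) = +1068 − 4D
Setting this equal to −824 kJ gives 4D = 1892, so D = 473 kJ/mol.

D(O-H) ≈ 473 kJ/mol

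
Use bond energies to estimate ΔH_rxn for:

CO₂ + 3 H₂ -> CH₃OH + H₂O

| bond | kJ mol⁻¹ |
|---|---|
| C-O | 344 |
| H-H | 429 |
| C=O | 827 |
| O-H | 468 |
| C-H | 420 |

Bonds broken (reactants):
  C=O: 2 × 827 = 1654
  H-H: 3 × 429 = 1287
  Σ(broken) = 2941 kJ
Bonds formed (products):
  C-H: 3 × 420 = 1260
  C-O: 1 × 344 = 344
  O-H: 3 × 468 = 1404
  Σ(formed) = 3008 kJ
ΔH = Σ(broken) − Σ(formed) = 2941 − 3008 = −67 kJ

ΔH ≈ −67 kJ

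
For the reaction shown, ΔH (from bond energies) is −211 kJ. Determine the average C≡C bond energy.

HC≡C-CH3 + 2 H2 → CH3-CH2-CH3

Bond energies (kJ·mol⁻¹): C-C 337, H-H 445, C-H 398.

Let D be the C≡C bond energy.
Σ(broken) = 1×D + 1×337 + 4×398 + 2×445 = 2819 + D
Σ(formed) = 2×337 + 8×398 = 3858
ΔH = Σ(broken) − Σ(formed) = (2819 + D) − (3858) = −1039 + D
Setting this equal to −211 kJ gives D = 828 kJ/mol.

D(C≡C) ≈ 828 kJ/mol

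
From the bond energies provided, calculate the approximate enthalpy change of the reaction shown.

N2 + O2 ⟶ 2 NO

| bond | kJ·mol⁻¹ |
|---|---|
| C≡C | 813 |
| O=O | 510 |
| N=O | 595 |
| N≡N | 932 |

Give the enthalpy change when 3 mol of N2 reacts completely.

Bonds broken (reactants):
  N≡N: 1 × 932 = 932
  O=O: 1 × 510 = 510
  Σ(broken) = 1442 kJ
Bonds formed (products):
  N=O: 2 × 595 = 1190
  Σ(formed) = 1190 kJ
ΔH = Σ(broken) − Σ(formed) = 1442 − 1190 = +252 kJ
For 3× the reaction as written: 3 × (+252) = +756 kJ

ΔH = +756 kJ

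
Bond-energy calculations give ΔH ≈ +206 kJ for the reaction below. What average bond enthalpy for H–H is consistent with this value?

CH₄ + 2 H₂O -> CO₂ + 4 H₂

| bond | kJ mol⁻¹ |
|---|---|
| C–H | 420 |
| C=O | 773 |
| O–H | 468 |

D(H–H) ≈ 450 kJ/mol

Let D be the H–H bond energy.
Σ(broken) = 4×420 + 4×468 = 3552
Σ(formed) = 2×773 + 4×D = 1546 + 4D
ΔH = Σ(broken) − Σ(formed) = (3552) − (1546 + 4D) = +2006 − 4D
Setting this equal to +206 kJ gives 4D = 1800, so D = 450 kJ/mol.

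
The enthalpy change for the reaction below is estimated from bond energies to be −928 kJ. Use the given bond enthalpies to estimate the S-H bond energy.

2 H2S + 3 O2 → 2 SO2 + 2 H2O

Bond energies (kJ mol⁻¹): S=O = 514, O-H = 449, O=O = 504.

D(S-H) ≈ 353 kJ/mol

Let D be the S-H bond energy.
Σ(broken) = 3×504 + 4×D = 1512 + 4D
Σ(formed) = 4×449 + 4×514 = 3852
ΔH = Σ(broken) − Σ(formed) = (1512 + 4D) − (3852) = −2340 + 4D
Setting this equal to −928 kJ gives 4D = 1412, so D = 353 kJ/mol.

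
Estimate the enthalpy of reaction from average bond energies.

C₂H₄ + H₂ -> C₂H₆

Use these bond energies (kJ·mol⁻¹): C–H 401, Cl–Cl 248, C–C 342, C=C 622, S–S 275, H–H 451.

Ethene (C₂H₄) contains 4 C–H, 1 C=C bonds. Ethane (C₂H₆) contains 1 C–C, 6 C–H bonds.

ΔH ≈ −71 kJ

Bonds broken (reactants):
  C–H: 4 × 401 = 1604
  C=C: 1 × 622 = 622
  H–H: 1 × 451 = 451
  Σ(broken) = 2677 kJ
Bonds formed (products):
  C–C: 1 × 342 = 342
  C–H: 6 × 401 = 2406
  Σ(formed) = 2748 kJ
ΔH = Σ(broken) − Σ(formed) = 2677 − 2748 = −71 kJ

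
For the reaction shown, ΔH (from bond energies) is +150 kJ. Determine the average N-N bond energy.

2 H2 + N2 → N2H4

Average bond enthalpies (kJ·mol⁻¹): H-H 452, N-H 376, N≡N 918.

Let D be the N-N bond energy.
Σ(broken) = 2×452 + 1×918 = 1822
Σ(formed) = 4×376 + 1×D = 1504 + D
ΔH = Σ(broken) − Σ(formed) = (1822) − (1504 + D) = +318 − D
Setting this equal to +150 kJ gives D = 168 kJ/mol.

D(N-N) ≈ 168 kJ/mol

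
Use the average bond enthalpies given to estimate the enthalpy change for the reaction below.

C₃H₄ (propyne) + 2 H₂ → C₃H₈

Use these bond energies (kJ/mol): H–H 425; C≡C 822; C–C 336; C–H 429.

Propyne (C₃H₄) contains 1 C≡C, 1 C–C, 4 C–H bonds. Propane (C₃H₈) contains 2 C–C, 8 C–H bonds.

Bonds broken (reactants):
  C≡C: 1 × 822 = 822
  C–C: 1 × 336 = 336
  C–H: 4 × 429 = 1716
  H–H: 2 × 425 = 850
  Σ(broken) = 3724 kJ
Bonds formed (products):
  C–C: 2 × 336 = 672
  C–H: 8 × 429 = 3432
  Σ(formed) = 4104 kJ
ΔH = Σ(broken) − Σ(formed) = 3724 − 4104 = −380 kJ

ΔH ≈ −380 kJ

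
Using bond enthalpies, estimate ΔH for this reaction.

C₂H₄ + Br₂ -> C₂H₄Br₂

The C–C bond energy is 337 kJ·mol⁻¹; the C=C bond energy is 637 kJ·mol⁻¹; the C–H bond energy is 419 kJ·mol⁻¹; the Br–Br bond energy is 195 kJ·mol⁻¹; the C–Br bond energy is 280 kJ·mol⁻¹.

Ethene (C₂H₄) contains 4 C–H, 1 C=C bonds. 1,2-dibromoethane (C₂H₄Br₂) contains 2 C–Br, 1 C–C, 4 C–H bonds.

ΔH ≈ −65 kJ

Bonds broken (reactants):
  Br–Br: 1 × 195 = 195
  C–H: 4 × 419 = 1676
  C=C: 1 × 637 = 637
  Σ(broken) = 2508 kJ
Bonds formed (products):
  C–Br: 2 × 280 = 560
  C–C: 1 × 337 = 337
  C–H: 4 × 419 = 1676
  Σ(formed) = 2573 kJ
ΔH = Σ(broken) − Σ(formed) = 2508 − 2573 = −65 kJ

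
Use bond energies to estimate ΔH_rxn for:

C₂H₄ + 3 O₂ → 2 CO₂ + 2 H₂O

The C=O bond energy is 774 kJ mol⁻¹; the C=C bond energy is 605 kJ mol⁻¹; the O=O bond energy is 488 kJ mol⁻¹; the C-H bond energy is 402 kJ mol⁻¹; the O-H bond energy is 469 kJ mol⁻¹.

Bonds broken (reactants):
  C-H: 4 × 402 = 1608
  C=C: 1 × 605 = 605
  O=O: 3 × 488 = 1464
  Σ(broken) = 3677 kJ
Bonds formed (products):
  C=O: 4 × 774 = 3096
  O-H: 4 × 469 = 1876
  Σ(formed) = 4972 kJ
ΔH = Σ(broken) − Σ(formed) = 3677 − 4972 = −1295 kJ

ΔH ≈ −1295 kJ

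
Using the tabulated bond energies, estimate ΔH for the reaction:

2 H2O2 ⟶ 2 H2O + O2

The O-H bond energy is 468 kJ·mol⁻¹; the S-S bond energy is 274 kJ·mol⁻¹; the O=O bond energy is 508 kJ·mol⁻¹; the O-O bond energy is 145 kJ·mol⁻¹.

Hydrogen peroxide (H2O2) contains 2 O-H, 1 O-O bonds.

Bonds broken (reactants):
  O-H: 4 × 468 = 1872
  O-O: 2 × 145 = 290
  Σ(broken) = 2162 kJ
Bonds formed (products):
  O-H: 4 × 468 = 1872
  O=O: 1 × 508 = 508
  Σ(formed) = 2380 kJ
ΔH = Σ(broken) − Σ(formed) = 2162 − 2380 = −218 kJ

ΔH ≈ −218 kJ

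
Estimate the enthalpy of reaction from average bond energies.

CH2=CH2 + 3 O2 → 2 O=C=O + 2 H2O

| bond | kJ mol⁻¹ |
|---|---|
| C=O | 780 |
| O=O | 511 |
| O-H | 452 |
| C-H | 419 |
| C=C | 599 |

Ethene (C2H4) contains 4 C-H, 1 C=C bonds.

Bonds broken (reactants):
  C-H: 4 × 419 = 1676
  C=C: 1 × 599 = 599
  O=O: 3 × 511 = 1533
  Σ(broken) = 3808 kJ
Bonds formed (products):
  C=O: 4 × 780 = 3120
  O-H: 4 × 452 = 1808
  Σ(formed) = 4928 kJ
ΔH = Σ(broken) − Σ(formed) = 3808 − 4928 = −1120 kJ

ΔH ≈ −1120 kJ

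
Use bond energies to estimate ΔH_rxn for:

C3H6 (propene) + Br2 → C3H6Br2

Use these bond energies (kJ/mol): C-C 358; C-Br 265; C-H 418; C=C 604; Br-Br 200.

ΔH ≈ −84 kJ

Bonds broken (reactants):
  Br-Br: 1 × 200 = 200
  C-C: 1 × 358 = 358
  C-H: 6 × 418 = 2508
  C=C: 1 × 604 = 604
  Σ(broken) = 3670 kJ
Bonds formed (products):
  C-Br: 2 × 265 = 530
  C-C: 2 × 358 = 716
  C-H: 6 × 418 = 2508
  Σ(formed) = 3754 kJ
ΔH = Σ(broken) − Σ(formed) = 3670 − 3754 = −84 kJ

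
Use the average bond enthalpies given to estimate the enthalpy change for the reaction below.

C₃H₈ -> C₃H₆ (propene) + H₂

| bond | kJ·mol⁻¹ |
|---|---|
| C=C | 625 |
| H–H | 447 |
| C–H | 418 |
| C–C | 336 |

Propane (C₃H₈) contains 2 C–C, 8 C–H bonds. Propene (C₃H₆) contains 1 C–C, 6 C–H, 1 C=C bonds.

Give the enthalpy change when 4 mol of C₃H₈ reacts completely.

ΔH = +400 kJ

Bonds broken (reactants):
  C–C: 2 × 336 = 672
  C–H: 8 × 418 = 3344
  Σ(broken) = 4016 kJ
Bonds formed (products):
  C–C: 1 × 336 = 336
  C–H: 6 × 418 = 2508
  C=C: 1 × 625 = 625
  H–H: 1 × 447 = 447
  Σ(formed) = 3916 kJ
ΔH = Σ(broken) − Σ(formed) = 4016 − 3916 = +100 kJ
For 4× the reaction as written: 4 × (+100) = +400 kJ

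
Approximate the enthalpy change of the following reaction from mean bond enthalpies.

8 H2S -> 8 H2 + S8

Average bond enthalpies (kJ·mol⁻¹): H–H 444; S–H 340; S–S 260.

ΔH ≈ −192 kJ

Bonds broken (reactants):
  S–H: 16 × 340 = 5440
  Σ(broken) = 5440 kJ
Bonds formed (products):
  H–H: 8 × 444 = 3552
  S–S: 8 × 260 = 2080
  Σ(formed) = 5632 kJ
ΔH = Σ(broken) − Σ(formed) = 5440 − 5632 = −192 kJ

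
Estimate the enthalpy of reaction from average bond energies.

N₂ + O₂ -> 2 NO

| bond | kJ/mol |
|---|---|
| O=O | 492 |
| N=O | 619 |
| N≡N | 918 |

Bonds broken (reactants):
  N≡N: 1 × 918 = 918
  O=O: 1 × 492 = 492
  Σ(broken) = 1410 kJ
Bonds formed (products):
  N=O: 2 × 619 = 1238
  Σ(formed) = 1238 kJ
ΔH = Σ(broken) − Σ(formed) = 1410 − 1238 = +172 kJ

ΔH ≈ +172 kJ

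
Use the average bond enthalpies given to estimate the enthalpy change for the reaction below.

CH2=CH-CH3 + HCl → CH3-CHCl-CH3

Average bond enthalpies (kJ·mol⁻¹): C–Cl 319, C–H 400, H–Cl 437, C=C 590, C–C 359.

ΔH ≈ −51 kJ

Bonds broken (reactants):
  C–C: 1 × 359 = 359
  C–H: 6 × 400 = 2400
  C=C: 1 × 590 = 590
  H–Cl: 1 × 437 = 437
  Σ(broken) = 3786 kJ
Bonds formed (products):
  C–C: 2 × 359 = 718
  C–Cl: 1 × 319 = 319
  C–H: 7 × 400 = 2800
  Σ(formed) = 3837 kJ
ΔH = Σ(broken) − Σ(formed) = 3786 − 3837 = −51 kJ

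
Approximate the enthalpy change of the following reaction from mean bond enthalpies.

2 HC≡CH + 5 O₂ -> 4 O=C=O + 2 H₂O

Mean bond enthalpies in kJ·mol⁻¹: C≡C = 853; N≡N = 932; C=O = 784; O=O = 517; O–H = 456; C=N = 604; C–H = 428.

Bonds broken (reactants):
  C≡C: 2 × 853 = 1706
  C–H: 4 × 428 = 1712
  O=O: 5 × 517 = 2585
  Σ(broken) = 6003 kJ
Bonds formed (products):
  C=O: 8 × 784 = 6272
  O–H: 4 × 456 = 1824
  Σ(formed) = 8096 kJ
ΔH = Σ(broken) − Σ(formed) = 6003 − 8096 = −2093 kJ

ΔH ≈ −2093 kJ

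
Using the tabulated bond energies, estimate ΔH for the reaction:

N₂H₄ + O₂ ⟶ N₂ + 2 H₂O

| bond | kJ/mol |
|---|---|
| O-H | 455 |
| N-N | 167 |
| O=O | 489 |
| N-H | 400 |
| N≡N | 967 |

ΔH ≈ −531 kJ

Bonds broken (reactants):
  N-H: 4 × 400 = 1600
  N-N: 1 × 167 = 167
  O=O: 1 × 489 = 489
  Σ(broken) = 2256 kJ
Bonds formed (products):
  N≡N: 1 × 967 = 967
  O-H: 4 × 455 = 1820
  Σ(formed) = 2787 kJ
ΔH = Σ(broken) − Σ(formed) = 2256 − 2787 = −531 kJ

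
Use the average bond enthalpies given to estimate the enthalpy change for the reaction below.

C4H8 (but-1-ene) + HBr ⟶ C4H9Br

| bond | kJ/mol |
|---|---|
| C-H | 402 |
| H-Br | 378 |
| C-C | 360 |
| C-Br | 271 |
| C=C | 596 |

Bonds broken (reactants):
  C-C: 2 × 360 = 720
  C-H: 8 × 402 = 3216
  C=C: 1 × 596 = 596
  H-Br: 1 × 378 = 378
  Σ(broken) = 4910 kJ
Bonds formed (products):
  C-Br: 1 × 271 = 271
  C-C: 3 × 360 = 1080
  C-H: 9 × 402 = 3618
  Σ(formed) = 4969 kJ
ΔH = Σ(broken) − Σ(formed) = 4910 − 4969 = −59 kJ

ΔH ≈ −59 kJ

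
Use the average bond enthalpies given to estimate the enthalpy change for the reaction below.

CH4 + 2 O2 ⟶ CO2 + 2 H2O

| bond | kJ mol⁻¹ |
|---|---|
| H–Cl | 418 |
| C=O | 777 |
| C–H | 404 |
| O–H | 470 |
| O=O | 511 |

Bonds broken (reactants):
  C–H: 4 × 404 = 1616
  O=O: 2 × 511 = 1022
  Σ(broken) = 2638 kJ
Bonds formed (products):
  C=O: 2 × 777 = 1554
  O–H: 4 × 470 = 1880
  Σ(formed) = 3434 kJ
ΔH = Σ(broken) − Σ(formed) = 2638 − 3434 = −796 kJ

ΔH ≈ −796 kJ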